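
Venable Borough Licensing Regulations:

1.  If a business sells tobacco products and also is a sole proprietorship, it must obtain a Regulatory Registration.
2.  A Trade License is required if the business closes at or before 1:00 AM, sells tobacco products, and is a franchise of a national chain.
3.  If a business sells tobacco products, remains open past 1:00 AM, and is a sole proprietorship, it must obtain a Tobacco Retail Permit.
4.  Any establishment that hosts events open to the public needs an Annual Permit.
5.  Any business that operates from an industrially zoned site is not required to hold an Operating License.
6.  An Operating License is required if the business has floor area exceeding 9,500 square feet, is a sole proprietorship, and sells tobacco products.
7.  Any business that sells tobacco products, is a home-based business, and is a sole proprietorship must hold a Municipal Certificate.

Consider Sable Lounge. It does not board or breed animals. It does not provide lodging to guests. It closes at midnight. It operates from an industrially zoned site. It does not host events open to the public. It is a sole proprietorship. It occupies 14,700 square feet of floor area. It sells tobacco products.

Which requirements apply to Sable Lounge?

1. sells tobacco products; is a sole proprietorship → Regulatory Registration required.
2. closes midnight, at/before 1:00 AM; sells tobacco products; is a sole proprietorship (not: is a franchise of a national chain) → Trade License not required.
3. sells tobacco products; closes midnight, at/before 1:00 AM; is a sole proprietorship → Tobacco Retail Permit not required.
4. does not host events open to the public → Annual Permit not required.
5. operates from an industrially zoned site → exempt from Operating License.
6. floor area 14,700 square feet > 9,500 square feet; is a sole proprietorship; sells tobacco products → Operating License required.
7. sells tobacco products; operates from an industrially zoned site (not: is a home-based business); is a sole proprietorship → Municipal Certificate not required.

Regulatory Registration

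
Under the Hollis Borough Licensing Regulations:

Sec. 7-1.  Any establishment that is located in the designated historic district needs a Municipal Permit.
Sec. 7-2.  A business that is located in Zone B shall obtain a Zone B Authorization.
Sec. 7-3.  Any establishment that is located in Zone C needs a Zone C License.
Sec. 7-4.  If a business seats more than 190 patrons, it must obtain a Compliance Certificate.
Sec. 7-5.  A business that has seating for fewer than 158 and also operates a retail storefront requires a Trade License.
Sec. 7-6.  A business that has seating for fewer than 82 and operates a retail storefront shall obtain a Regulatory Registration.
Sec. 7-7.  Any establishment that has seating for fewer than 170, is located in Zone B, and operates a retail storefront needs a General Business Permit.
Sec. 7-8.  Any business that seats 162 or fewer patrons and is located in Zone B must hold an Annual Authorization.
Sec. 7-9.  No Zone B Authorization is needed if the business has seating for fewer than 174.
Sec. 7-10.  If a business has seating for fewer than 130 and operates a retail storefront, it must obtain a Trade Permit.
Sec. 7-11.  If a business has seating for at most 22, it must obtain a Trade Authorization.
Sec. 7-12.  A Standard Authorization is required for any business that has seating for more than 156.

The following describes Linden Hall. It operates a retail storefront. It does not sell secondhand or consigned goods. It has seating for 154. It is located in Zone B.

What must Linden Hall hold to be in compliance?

Sec. 7-1. is located in Zone B (not: is located in the designated historic district) → Municipal Permit not required.
Sec. 7-2. is located in Zone B → Zone B Authorization required.
Sec. 7-3. is located in Zone B (not: is located in Zone C) → Zone C License not required.
Sec. 7-4. seating 154 ≤ 190 → Compliance Certificate not required.
Sec. 7-5. seating 154 < 158; operates a retail storefront → Trade License required.
Sec. 7-6. seating 154 ≥ 82; operates a retail storefront → Regulatory Registration not required.
Sec. 7-7. seating 154 < 170; is located in Zone B; operates a retail storefront → General Business Permit required.
Sec. 7-8. seating 154 ≤ 162; is located in Zone B → Annual Authorization required.
Sec. 7-9. seating 154 < 174 → exempt from Zone B Authorization.
Sec. 7-10. seating 154 ≥ 130; operates a retail storefront → Trade Permit not required.
Sec. 7-11. seating 154 > 22 → Trade Authorization not required.
Sec. 7-12. seating 154 ≤ 156 → Standard Authorization not required.

Annual Authorization, General Business Permit, Trade License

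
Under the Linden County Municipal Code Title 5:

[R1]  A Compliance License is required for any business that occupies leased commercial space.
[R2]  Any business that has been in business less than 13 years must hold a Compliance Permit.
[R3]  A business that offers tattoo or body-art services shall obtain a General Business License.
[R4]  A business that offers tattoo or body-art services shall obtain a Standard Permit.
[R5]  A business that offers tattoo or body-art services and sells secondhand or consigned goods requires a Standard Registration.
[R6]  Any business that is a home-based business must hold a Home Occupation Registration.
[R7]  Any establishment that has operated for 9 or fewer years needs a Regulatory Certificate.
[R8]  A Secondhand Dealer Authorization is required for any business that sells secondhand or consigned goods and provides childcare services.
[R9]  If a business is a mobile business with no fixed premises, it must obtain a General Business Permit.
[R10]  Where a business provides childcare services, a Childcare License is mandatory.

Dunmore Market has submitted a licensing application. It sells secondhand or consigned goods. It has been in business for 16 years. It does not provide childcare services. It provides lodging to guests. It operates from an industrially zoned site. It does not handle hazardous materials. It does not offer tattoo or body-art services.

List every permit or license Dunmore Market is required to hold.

None

[R1] operates from an industrially zoned site (not: occupies leased commercial space) → Compliance License not required.
[R2] years in business 16 ≥ 13 → Compliance Permit not required.
[R3] does not offer tattoo or body-art services → General Business License not required.
[R4] does not offer tattoo or body-art services → Standard Permit not required.
[R5] does not offer tattoo or body-art services; sells secondhand or consigned goods → Standard Registration not required.
[R6] operates from an industrially zoned site (not: is a home-based business) → Home Occupation Registration not required.
[R7] years in business 16 > 9 → Regulatory Certificate not required.
[R8] sells secondhand or consigned goods; does not provide childcare services → Secondhand Dealer Authorization not required.
[R9] operates from an industrially zoned site (not: is a mobile business with no fixed premises) → General Business Permit not required.
[R10] does not provide childcare services → Childcare License not required.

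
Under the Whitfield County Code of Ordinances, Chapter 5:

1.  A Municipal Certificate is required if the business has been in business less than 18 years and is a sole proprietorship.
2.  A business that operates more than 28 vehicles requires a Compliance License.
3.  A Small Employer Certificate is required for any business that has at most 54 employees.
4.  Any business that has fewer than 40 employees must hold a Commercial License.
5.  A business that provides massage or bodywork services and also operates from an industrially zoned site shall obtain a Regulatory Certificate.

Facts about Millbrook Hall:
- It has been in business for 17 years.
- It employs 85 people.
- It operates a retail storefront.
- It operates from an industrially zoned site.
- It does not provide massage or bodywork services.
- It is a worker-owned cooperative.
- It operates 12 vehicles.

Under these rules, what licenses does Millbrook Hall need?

None

1. years in business 17 < 18; is a worker-owned cooperative (not: is a sole proprietorship) → Municipal Certificate not required.
2. vehicles 12 ≤ 28 → Compliance License not required.
3. employees 85 > 54 → Small Employer Certificate not required.
4. employees 85 ≥ 40 → Commercial License not required.
5. does not provide massage or bodywork services; operates from an industrially zoned site → Regulatory Certificate not required.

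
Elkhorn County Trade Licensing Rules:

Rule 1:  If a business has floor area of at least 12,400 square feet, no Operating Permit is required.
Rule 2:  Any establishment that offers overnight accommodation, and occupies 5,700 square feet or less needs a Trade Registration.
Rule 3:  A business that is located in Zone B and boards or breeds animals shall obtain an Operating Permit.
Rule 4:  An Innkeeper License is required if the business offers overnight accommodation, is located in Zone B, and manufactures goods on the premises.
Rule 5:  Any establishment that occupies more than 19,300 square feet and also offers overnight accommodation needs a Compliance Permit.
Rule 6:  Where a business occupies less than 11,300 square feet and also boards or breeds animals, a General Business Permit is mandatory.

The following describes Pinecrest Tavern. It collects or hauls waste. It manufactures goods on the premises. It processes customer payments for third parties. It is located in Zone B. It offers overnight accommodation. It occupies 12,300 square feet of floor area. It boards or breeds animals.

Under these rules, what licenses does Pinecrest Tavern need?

Rule 1: floor area 12,300 square feet < 12,400 square feet → Operating Permit exemption does not apply.
Rule 2: offers overnight accommodation; floor area 12,300 square feet > 5,700 square feet → Trade Registration not required.
Rule 3: is located in Zone B; boards or breeds animals → Operating Permit required.
Rule 4: offers overnight accommodation; is located in Zone B; manufactures goods on the premises → Innkeeper License required.
Rule 5: floor area 12,300 square feet ≤ 19,300 square feet; offers overnight accommodation → Compliance Permit not required.
Rule 6: floor area 12,300 square feet ≥ 11,300 square feet; boards or breeds animals → General Business Permit not required.

Innkeeper License, Operating Permit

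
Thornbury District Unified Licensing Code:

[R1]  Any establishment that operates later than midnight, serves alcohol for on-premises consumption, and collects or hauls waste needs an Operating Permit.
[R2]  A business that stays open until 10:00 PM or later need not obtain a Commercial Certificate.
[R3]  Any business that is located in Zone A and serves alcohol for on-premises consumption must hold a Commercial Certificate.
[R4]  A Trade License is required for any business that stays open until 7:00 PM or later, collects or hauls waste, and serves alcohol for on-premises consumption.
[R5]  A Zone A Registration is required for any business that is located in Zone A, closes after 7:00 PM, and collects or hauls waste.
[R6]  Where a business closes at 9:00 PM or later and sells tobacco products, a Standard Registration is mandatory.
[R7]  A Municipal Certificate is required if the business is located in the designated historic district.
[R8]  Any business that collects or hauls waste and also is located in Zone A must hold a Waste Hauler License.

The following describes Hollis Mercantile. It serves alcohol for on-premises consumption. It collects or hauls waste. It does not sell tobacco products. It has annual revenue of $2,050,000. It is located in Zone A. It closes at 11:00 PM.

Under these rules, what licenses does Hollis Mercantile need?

[R1] closes 11:00 PM, at/before midnight; serves alcohol for on-premises consumption; collects or hauls waste → Operating Permit not required.
[R2] closes 11:00 PM, after 10:00 PM → exempt from Commercial Certificate.
[R3] is located in Zone A; serves alcohol for on-premises consumption → Commercial Certificate required.
[R4] closes 11:00 PM, after 7:00 PM; collects or hauls waste; serves alcohol for on-premises consumption → Trade License required.
[R5] is located in Zone A; closes 11:00 PM, after 7:00 PM; collects or hauls waste → Zone A Registration required.
[R6] closes 11:00 PM, after 9:00 PM; does not sell tobacco products → Standard Registration not required.
[R7] is located in Zone A (not: is located in the designated historic district) → Municipal Certificate not required.
[R8] collects or hauls waste; is located in Zone A → Waste Hauler License required.

Trade License, Waste Hauler License, Zone A Registration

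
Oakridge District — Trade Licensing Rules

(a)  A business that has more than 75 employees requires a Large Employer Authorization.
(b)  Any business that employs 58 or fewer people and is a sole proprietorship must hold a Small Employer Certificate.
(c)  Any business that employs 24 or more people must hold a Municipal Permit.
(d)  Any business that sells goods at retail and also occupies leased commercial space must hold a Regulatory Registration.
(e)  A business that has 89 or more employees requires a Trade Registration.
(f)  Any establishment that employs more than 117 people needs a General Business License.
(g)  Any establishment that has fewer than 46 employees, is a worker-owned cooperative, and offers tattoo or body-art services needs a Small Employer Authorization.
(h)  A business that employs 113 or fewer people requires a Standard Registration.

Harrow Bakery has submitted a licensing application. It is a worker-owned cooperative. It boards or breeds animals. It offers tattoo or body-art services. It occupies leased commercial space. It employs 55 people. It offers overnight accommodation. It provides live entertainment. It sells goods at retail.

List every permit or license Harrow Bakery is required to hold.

(a) employees 55 ≤ 75 → Large Employer Authorization not required.
(b) employees 55 ≤ 58; is a worker-owned cooperative (not: is a sole proprietorship) → Small Employer Certificate not required.
(c) employees 55 ≥ 24 → Municipal Permit required.
(d) sells goods at retail; occupies leased commercial space → Regulatory Registration required.
(e) employees 55 < 89 → Trade Registration not required.
(f) employees 55 ≤ 117 → General Business License not required.
(g) employees 55 ≥ 46; is a worker-owned cooperative; offers tattoo or body-art services → Small Employer Authorization not required.
(h) employees 55 ≤ 113 → Standard Registration required.

Municipal Permit, Regulatory Registration, Standard Registration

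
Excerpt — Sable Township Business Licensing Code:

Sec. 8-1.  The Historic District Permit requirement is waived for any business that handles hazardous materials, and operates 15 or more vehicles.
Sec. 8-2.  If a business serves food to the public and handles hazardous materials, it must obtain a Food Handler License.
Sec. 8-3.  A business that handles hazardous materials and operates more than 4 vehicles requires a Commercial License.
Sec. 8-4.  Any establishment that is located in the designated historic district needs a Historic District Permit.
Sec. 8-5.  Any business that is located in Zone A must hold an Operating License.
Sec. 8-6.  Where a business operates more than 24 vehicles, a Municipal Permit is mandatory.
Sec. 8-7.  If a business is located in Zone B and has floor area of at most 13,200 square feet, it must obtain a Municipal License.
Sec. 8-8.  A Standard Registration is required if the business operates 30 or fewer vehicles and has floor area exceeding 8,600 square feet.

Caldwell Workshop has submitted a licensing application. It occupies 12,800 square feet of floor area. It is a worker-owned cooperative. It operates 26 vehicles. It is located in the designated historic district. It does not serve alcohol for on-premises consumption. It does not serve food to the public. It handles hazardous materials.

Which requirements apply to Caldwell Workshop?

Sec. 8-1. handles hazardous materials; vehicles 26 ≥ 15 → exempt from Historic District Permit.
Sec. 8-2. does not serve food to the public; handles hazardous materials → Food Handler License not required.
Sec. 8-3. handles hazardous materials; vehicles 26 > 4 → Commercial License required.
Sec. 8-4. is located in the designated historic district → Historic District Permit required.
Sec. 8-5. is located in the designated historic district (not: is located in Zone A) → Operating License not required.
Sec. 8-6. vehicles 26 > 24 → Municipal Permit required.
Sec. 8-7. is located in the designated historic district (not: is located in Zone B); floor area 12,800 square feet ≤ 13,200 square feet → Municipal License not required.
Sec. 8-8. vehicles 26 ≤ 30; floor area 12,800 square feet > 8,600 square feet → Standard Registration required.

Commercial License, Municipal Permit, Standard Registration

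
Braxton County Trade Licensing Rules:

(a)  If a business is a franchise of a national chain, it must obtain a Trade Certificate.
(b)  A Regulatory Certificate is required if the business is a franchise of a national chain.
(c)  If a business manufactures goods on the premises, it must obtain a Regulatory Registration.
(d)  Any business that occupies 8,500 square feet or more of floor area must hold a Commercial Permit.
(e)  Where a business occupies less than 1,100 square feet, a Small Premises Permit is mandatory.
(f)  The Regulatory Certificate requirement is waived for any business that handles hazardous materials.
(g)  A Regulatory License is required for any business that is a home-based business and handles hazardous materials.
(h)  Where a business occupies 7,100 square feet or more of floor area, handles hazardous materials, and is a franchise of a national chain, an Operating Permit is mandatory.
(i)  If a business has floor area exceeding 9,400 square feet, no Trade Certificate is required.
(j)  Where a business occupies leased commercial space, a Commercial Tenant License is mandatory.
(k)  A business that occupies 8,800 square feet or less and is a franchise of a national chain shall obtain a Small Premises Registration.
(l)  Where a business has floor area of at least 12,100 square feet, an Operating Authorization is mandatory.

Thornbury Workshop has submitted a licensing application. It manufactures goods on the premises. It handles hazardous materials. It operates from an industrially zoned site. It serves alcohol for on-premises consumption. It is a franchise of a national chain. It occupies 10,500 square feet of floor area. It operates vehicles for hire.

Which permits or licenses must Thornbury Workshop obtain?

(a) is a franchise of a national chain → Trade Certificate required.
(b) is a franchise of a national chain → Regulatory Certificate required.
(c) manufactures goods on the premises → Regulatory Registration required.
(d) floor area 10,500 square feet ≥ 8,500 square feet → Commercial Permit required.
(e) floor area 10,500 square feet ≥ 1,100 square feet → Small Premises Permit not required.
(f) handles hazardous materials → exempt from Regulatory Certificate.
(g) operates from an industrially zoned site (not: is a home-based business); handles hazardous materials → Regulatory License not required.
(h) floor area 10,500 square feet ≥ 7,100 square feet; handles hazardous materials; is a franchise of a national chain → Operating Permit required.
(i) floor area 10,500 square feet > 9,400 square feet → exempt from Trade Certificate.
(j) operates from an industrially zoned site (not: occupies leased commercial space) → Commercial Tenant License not required.
(k) floor area 10,500 square feet > 8,800 square feet; is a franchise of a national chain → Small Premises Registration not required.
(l) floor area 10,500 square feet < 12,100 square feet → Operating Authorization not required.

Commercial Permit, Operating Permit, Regulatory Registration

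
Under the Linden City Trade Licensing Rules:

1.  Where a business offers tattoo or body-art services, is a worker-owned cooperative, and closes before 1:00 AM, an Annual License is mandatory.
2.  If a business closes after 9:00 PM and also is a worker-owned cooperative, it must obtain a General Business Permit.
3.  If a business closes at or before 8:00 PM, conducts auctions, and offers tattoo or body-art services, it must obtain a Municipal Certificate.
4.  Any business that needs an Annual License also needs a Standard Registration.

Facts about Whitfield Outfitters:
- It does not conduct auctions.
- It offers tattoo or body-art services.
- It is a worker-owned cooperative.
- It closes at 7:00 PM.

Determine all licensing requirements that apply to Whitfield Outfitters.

Annual License, Standard Registration

1. offers tattoo or body-art services; is a worker-owned cooperative; closes 7:00 PM, at/before 1:00 AM → Annual License required.
2. closes 7:00 PM, at/before 9:00 PM; is a worker-owned cooperative → General Business Permit not required.
3. closes 7:00 PM, at/before 8:00 PM; does not conduct auctions; offers tattoo or body-art services → Municipal Certificate not required.
4. Annual License is required → Standard Registration also required.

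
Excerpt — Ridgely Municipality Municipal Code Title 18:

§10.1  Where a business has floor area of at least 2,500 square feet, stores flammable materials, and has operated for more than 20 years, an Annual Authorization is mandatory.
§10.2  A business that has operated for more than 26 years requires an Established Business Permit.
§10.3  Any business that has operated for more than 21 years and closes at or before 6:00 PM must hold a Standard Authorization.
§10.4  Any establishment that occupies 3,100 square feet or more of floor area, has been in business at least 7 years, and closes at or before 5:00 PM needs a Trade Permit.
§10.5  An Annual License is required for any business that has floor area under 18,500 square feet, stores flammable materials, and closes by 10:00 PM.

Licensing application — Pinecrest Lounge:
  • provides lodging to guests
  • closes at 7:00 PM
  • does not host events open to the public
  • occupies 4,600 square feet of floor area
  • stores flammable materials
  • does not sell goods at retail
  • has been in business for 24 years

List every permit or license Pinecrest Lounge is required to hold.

§10.1 floor area 4,600 square feet ≥ 2,500 square feet; stores flammable materials; years in business 24 > 20 → Annual Authorization required.
§10.2 years in business 24 ≤ 26 → Established Business Permit not required.
§10.3 years in business 24 > 21; closes 7:00 PM, after 6:00 PM → Standard Authorization not required.
§10.4 floor area 4,600 square feet ≥ 3,100 square feet; years in business 24 ≥ 7; closes 7:00 PM, after 5:00 PM → Trade Permit not required.
§10.5 floor area 4,600 square feet < 18,500 square feet; stores flammable materials; closes 7:00 PM, at/before 10:00 PM → Annual License required.

Annual Authorization, Annual License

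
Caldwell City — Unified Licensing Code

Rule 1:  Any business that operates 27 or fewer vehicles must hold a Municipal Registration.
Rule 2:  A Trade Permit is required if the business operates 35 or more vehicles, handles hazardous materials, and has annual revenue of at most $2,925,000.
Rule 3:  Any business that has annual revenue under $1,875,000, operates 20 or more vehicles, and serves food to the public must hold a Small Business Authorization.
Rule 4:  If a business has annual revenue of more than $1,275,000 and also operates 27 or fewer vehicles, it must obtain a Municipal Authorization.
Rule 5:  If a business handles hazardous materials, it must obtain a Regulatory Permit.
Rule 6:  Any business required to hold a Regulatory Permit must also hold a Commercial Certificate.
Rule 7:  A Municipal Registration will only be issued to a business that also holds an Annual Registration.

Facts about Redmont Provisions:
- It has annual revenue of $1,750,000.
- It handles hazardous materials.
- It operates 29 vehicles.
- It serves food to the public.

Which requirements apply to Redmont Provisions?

Rule 1: vehicles 29 > 27 → Municipal Registration not required.
Rule 2: vehicles 29 < 35; handles hazardous materials; revenue $1,750,000 ≤ $2,925,000 → Trade Permit not required.
Rule 3: revenue $1,750,000 < $1,875,000; vehicles 29 ≥ 20; serves food to the public → Small Business Authorization required.
Rule 4: revenue $1,750,000 > $1,275,000; vehicles 29 > 27 → Municipal Authorization not required.
Rule 5: handles hazardous materials → Regulatory Permit required.
Rule 6: Regulatory Permit is required → Commercial Certificate also required.
Rule 7: Municipal Registration is not required → no effect.

Commercial Certificate, Regulatory Permit, Small Business Authorization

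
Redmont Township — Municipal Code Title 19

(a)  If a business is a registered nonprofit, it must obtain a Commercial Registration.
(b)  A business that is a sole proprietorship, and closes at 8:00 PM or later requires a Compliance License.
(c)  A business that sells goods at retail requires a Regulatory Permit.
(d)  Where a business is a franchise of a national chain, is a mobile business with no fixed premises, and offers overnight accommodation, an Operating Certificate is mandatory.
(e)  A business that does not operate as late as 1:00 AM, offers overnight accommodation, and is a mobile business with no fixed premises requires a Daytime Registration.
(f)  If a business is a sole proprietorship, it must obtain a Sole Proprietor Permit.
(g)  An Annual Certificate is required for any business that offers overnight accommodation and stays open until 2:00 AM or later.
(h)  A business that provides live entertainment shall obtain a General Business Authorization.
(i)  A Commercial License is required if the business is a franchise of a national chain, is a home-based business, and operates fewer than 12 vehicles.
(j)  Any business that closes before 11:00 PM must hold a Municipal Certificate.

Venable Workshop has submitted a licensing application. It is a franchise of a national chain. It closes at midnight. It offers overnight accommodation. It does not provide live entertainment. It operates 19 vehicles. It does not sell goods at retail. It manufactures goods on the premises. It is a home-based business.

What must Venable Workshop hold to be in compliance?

None

(a) is a franchise of a national chain (not: is a registered nonprofit) → Commercial Registration not required.
(b) is a franchise of a national chain (not: is a sole proprietorship); closes midnight, after 8:00 PM → Compliance License not required.
(c) does not sell goods at retail → Regulatory Permit not required.
(d) is a franchise of a national chain; is a home-based business (not: is a mobile business with no fixed premises); offers overnight accommodation → Operating Certificate not required.
(e) closes midnight, at/before 1:00 AM; offers overnight accommodation; is a home-based business (not: is a mobile business with no fixed premises) → Daytime Registration not required.
(f) is a franchise of a national chain (not: is a sole proprietorship) → Sole Proprietor Permit not required.
(g) offers overnight accommodation; closes midnight, at/before 2:00 AM → Annual Certificate not required.
(h) does not provide live entertainment → General Business Authorization not required.
(i) is a franchise of a national chain; is a home-based business; vehicles 19 ≥ 12 → Commercial License not required.
(j) closes midnight, after 11:00 PM → Municipal Certificate not required.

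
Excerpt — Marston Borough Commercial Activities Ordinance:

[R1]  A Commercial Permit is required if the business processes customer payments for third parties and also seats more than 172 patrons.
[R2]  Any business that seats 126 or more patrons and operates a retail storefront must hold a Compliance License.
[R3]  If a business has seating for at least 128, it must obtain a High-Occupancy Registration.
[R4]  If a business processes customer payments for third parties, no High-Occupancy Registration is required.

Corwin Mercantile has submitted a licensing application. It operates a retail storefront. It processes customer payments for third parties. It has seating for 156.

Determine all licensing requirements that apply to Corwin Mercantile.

[R1] processes customer payments for third parties; seating 156 ≤ 172 → Commercial Permit not required.
[R2] seating 156 ≥ 126; operates a retail storefront → Compliance License required.
[R3] seating 156 ≥ 128 → High-Occupancy Registration required.
[R4] processes customer payments for third parties → exempt from High-Occupancy Registration.

Compliance License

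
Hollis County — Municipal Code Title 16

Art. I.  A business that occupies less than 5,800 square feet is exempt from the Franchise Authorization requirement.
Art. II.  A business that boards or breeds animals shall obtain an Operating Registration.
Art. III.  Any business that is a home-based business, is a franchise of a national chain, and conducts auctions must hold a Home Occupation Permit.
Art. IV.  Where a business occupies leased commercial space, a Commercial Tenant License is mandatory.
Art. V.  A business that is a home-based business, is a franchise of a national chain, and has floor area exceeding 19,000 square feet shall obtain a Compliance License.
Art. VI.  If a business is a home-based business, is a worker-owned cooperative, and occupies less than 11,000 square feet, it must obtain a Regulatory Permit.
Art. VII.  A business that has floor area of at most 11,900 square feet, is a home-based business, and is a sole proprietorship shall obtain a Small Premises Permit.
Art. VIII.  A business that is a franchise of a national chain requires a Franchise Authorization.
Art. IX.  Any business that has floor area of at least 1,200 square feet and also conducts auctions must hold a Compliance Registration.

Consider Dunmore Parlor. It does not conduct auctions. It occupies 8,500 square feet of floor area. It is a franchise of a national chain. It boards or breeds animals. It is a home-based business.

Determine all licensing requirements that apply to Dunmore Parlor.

Art. I. floor area 8,500 square feet ≥ 5,800 square feet → Franchise Authorization exemption does not apply.
Art. II. boards or breeds animals → Operating Registration required.
Art. III. is a home-based business; is a franchise of a national chain; does not conduct auctions → Home Occupation Permit not required.
Art. IV. is a home-based business (not: occupies leased commercial space) → Commercial Tenant License not required.
Art. V. is a home-based business; is a franchise of a national chain; floor area 8,500 square feet ≤ 19,000 square feet → Compliance License not required.
Art. VI. is a home-based business; is a franchise of a national chain (not: is a worker-owned cooperative); floor area 8,500 square feet < 11,000 square feet → Regulatory Permit not required.
Art. VII. floor area 8,500 square feet ≤ 11,900 square feet; is a home-based business; is a franchise of a national chain (not: is a sole proprietorship) → Small Premises Permit not required.
Art. VIII. is a franchise of a national chain → Franchise Authorization required.
Art. IX. floor area 8,500 square feet ≥ 1,200 square feet; does not conduct auctions → Compliance Registration not required.

Franchise Authorization, Operating Registration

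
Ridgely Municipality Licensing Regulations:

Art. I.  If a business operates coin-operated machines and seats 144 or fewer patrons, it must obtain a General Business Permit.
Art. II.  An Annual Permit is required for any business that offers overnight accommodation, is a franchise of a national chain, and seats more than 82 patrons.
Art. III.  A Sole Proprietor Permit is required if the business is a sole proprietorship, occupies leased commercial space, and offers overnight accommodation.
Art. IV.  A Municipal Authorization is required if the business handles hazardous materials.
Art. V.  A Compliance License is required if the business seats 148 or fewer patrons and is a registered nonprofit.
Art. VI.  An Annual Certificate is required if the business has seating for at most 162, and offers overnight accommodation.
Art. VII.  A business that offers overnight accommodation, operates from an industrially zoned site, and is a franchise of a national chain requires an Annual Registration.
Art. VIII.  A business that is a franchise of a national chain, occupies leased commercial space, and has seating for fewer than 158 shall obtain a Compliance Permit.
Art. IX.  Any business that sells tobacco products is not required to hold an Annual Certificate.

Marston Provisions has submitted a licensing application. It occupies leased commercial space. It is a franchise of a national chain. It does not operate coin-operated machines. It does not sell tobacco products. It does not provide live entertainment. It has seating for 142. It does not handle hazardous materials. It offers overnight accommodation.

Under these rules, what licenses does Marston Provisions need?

Art. I. does not operate coin-operated machines; seating 142 ≤ 144 → General Business Permit not required.
Art. II. offers overnight accommodation; is a franchise of a national chain; seating 142 > 82 → Annual Permit required.
Art. III. is a franchise of a national chain (not: is a sole proprietorship); occupies leased commercial space; offers overnight accommodation → Sole Proprietor Permit not required.
Art. IV. does not handle hazardous materials → Municipal Authorization not required.
Art. V. seating 142 ≤ 148; is a franchise of a national chain (not: is a registered nonprofit) → Compliance License not required.
Art. VI. seating 142 ≤ 162; offers overnight accommodation → Annual Certificate required.
Art. VII. offers overnight accommodation; occupies leased commercial space (not: operates from an industrially zoned site); is a franchise of a national chain → Annual Registration not required.
Art. VIII. is a franchise of a national chain; occupies leased commercial space; seating 142 < 158 → Compliance Permit required.
Art. IX. does not sell tobacco products → Annual Certificate exemption does not apply.

Annual Certificate, Annual Permit, Compliance Permit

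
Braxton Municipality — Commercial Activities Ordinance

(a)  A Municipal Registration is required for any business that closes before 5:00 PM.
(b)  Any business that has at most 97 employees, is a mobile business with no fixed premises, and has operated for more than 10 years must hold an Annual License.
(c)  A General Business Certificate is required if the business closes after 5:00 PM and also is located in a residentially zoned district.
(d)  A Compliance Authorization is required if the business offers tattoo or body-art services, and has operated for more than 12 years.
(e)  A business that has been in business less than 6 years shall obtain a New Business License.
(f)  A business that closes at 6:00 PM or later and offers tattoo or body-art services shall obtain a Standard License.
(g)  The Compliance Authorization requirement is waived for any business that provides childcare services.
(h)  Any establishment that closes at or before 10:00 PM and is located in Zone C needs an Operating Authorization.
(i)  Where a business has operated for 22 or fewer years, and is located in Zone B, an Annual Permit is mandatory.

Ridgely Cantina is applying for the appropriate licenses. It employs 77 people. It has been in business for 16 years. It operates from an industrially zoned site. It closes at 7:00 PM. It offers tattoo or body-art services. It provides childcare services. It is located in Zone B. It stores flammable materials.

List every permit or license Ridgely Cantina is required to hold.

Annual Permit, Standard License

(a) closes 7:00 PM, after 5:00 PM → Municipal Registration not required.
(b) employees 77 ≤ 97; operates from an industrially zoned site (not: is a mobile business with no fixed premises); years in business 16 > 10 → Annual License not required.
(c) closes 7:00 PM, after 5:00 PM; is located in Zone B (not: is located in a residentially zoned district) → General Business Certificate not required.
(d) offers tattoo or body-art services; years in business 16 > 12 → Compliance Authorization required.
(e) years in business 16 ≥ 6 → New Business License not required.
(f) closes 7:00 PM, after 6:00 PM; offers tattoo or body-art services → Standard License required.
(g) provides childcare services → exempt from Compliance Authorization.
(h) closes 7:00 PM, at/before 10:00 PM; is located in Zone B (not: is located in Zone C) → Operating Authorization not required.
(i) years in business 16 ≤ 22; is located in Zone B → Annual Permit required.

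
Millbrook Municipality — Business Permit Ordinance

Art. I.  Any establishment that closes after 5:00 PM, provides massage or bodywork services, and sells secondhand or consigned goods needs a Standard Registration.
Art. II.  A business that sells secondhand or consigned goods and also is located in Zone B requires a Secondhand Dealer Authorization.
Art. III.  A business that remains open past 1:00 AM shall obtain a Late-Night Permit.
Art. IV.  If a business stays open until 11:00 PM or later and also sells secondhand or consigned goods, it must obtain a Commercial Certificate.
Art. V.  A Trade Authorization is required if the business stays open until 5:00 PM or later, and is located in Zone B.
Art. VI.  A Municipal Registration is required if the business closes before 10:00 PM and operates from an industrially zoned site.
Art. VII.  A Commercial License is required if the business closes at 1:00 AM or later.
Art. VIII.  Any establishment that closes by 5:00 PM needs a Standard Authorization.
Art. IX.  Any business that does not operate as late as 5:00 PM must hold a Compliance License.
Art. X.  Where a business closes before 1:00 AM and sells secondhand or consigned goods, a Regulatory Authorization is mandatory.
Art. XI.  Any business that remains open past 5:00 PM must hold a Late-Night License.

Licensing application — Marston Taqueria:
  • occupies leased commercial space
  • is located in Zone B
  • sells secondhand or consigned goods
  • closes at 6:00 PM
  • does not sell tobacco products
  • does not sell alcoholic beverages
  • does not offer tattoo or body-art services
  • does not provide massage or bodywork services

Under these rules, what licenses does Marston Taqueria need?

Late-Night License, Regulatory Authorization, Secondhand Dealer Authorization, Trade Authorization

Art. I. closes 6:00 PM, after 5:00 PM; does not provide massage or bodywork services; sells secondhand or consigned goods → Standard Registration not required.
Art. II. sells secondhand or consigned goods; is located in Zone B → Secondhand Dealer Authorization required.
Art. III. closes 6:00 PM, at/before 1:00 AM → Late-Night Permit not required.
Art. IV. closes 6:00 PM, at/before 11:00 PM; sells secondhand or consigned goods → Commercial Certificate not required.
Art. V. closes 6:00 PM, after 5:00 PM; is located in Zone B → Trade Authorization required.
Art. VI. closes 6:00 PM, at/before 10:00 PM; occupies leased commercial space (not: operates from an industrially zoned site) → Municipal Registration not required.
Art. VII. closes 6:00 PM, at/before 1:00 AM → Commercial License not required.
Art. VIII. closes 6:00 PM, after 5:00 PM → Standard Authorization not required.
Art. IX. closes 6:00 PM, after 5:00 PM → Compliance License not required.
Art. X. closes 6:00 PM, at/before 1:00 AM; sells secondhand or consigned goods → Regulatory Authorization required.
Art. XI. closes 6:00 PM, after 5:00 PM → Late-Night License required.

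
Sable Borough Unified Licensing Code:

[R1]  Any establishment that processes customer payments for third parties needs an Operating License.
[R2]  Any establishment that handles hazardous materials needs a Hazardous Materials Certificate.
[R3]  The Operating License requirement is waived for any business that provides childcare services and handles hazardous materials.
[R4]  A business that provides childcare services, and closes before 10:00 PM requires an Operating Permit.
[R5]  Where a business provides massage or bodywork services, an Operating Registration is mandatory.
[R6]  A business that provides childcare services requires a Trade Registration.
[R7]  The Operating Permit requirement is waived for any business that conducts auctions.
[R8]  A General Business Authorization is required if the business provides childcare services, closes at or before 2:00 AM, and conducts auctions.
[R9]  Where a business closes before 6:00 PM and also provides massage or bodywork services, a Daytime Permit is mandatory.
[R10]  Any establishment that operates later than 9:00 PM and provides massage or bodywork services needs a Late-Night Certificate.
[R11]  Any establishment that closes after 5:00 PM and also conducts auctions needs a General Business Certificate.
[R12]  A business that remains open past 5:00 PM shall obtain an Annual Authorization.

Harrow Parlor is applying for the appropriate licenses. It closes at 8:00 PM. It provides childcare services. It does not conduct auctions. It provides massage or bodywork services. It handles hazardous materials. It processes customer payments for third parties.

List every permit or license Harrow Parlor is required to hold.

[R1] processes customer payments for third parties → Operating License required.
[R2] handles hazardous materials → Hazardous Materials Certificate required.
[R3] provides childcare services; handles hazardous materials → exempt from Operating License.
[R4] provides childcare services; closes 8:00 PM, at/before 10:00 PM → Operating Permit required.
[R5] provides massage or bodywork services → Operating Registration required.
[R6] provides childcare services → Trade Registration required.
[R7] does not conduct auctions → Operating Permit exemption does not apply.
[R8] provides childcare services; closes 8:00 PM, at/before 2:00 AM; does not conduct auctions → General Business Authorization not required.
[R9] closes 8:00 PM, after 6:00 PM; provides massage or bodywork services → Daytime Permit not required.
[R10] closes 8:00 PM, at/before 9:00 PM; provides massage or bodywork services → Late-Night Certificate not required.
[R11] closes 8:00 PM, after 5:00 PM; does not conduct auctions → General Business Certificate not required.
[R12] closes 8:00 PM, after 5:00 PM → Annual Authorization required.

Annual Authorization, Hazardous Materials Certificate, Operating Permit, Operating Registration, Trade Registration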